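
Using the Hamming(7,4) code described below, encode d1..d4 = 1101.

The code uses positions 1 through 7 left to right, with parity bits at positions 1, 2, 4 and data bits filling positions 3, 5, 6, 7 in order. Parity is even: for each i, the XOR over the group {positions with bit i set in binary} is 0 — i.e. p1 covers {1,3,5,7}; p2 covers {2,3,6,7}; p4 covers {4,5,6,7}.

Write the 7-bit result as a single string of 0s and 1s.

1010101

Place data at non-parity positions: p1 p2 1 p4 1 0 1
p1 (pos 1,3,5,7): XOR of data positions = 1⊕1⊕1 = 1
p2 (pos 2,3,6,7): XOR of data positions = 1⊕0⊕1 = 0
p4 (pos 4,5,6,7): XOR of data positions = 1⊕0⊕1 = 0
Codeword: 1010101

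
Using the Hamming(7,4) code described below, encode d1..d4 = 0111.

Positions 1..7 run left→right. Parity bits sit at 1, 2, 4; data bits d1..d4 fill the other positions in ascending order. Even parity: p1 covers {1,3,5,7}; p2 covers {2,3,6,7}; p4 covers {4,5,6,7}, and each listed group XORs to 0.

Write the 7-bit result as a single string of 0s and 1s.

Place data at non-parity positions: p1 p2 0 p4 1 1 1
p1 (pos 1,3,5,7): XOR of data positions = 0⊕1⊕1 = 0
p2 (pos 2,3,6,7): XOR of data positions = 0⊕1⊕1 = 0
p4 (pos 4,5,6,7): XOR of data positions = 1⊕1⊕1 = 1
Codeword: 0001111

0001111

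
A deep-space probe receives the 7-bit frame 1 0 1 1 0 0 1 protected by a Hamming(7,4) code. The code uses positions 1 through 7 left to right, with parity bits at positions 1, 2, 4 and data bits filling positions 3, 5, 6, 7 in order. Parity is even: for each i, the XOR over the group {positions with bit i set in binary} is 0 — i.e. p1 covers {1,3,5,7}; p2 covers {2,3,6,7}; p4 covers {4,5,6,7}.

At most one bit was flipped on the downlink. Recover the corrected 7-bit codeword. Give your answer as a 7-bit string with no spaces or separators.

s1 (pos 1,3,5,7): 1⊕1⊕0⊕1 = 1
s2 (pos 2,3,6,7): 0⊕1⊕0⊕1 = 0
s4 (pos 4,5,6,7): 1⊕0⊕0⊕1 = 0
Syndrome s4…s1 = 001 → error at position 1.
Flip position 1: 1011001 → 0011001

0011001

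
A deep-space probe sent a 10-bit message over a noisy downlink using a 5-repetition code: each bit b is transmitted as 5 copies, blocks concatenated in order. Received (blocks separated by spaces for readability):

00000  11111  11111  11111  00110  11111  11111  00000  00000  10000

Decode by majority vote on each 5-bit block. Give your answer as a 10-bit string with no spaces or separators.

0111011000

Block 1 (00000): 0 ones → 0
Block 2 (11111): 5 ones → 1
Block 3 (11111): 5 ones → 1
Block 4 (11111): 5 ones → 1
Block 5 (00110): 2 ones → 0
Block 6 (11111): 5 ones → 1
Block 7 (11111): 5 ones → 1
Block 8 (00000): 0 ones → 0
Block 9 (00000): 0 ones → 0
Block 10 (10000): 1 one → 0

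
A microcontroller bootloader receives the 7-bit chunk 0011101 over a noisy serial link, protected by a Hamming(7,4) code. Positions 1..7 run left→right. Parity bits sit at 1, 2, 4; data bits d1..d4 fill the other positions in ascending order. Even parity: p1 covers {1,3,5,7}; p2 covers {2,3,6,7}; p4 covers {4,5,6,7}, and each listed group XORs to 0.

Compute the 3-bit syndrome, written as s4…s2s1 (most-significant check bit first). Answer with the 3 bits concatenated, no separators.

s1 (pos 1,3,5,7): 0⊕1⊕1⊕1 = 1
s2 (pos 2,3,6,7): 0⊕1⊕0⊕1 = 0
s4 (pos 4,5,6,7): 1⊕1⊕0⊕1 = 1
Syndrome s4…s1 = 101 → error at position 5.

101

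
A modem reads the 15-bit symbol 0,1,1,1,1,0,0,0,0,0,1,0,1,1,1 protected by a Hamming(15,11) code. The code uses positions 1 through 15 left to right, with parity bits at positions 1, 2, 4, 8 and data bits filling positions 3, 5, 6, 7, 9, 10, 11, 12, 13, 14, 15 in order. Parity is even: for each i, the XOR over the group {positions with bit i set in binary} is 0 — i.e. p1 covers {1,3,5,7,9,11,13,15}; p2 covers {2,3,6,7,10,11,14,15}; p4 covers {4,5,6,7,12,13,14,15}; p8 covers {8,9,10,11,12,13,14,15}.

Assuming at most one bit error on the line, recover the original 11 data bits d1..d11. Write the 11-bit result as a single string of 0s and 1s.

s1 (pos 1,3,5,7,9,11,13,15): 0⊕1⊕1⊕0⊕0⊕1⊕1⊕1 = 1
s2 (pos 2,3,6,7,10,11,14,15): 1⊕1⊕0⊕0⊕0⊕1⊕1⊕1 = 1
s4 (pos 4,5,6,7,12,13,14,15): 1⊕1⊕0⊕0⊕0⊕1⊕1⊕1 = 1
s8 (pos 8,9,10,11,12,13,14,15): 0⊕0⊕0⊕1⊕0⊕1⊕1⊕1 = 0
Syndrome s8…s1 = 0111 → error at position 7.
Flip position 7: 011110000010111 → 011110100010111
Read data bits from positions 3,5,6,7,9,10,11,12,13,14,15: 11010010111

11010010111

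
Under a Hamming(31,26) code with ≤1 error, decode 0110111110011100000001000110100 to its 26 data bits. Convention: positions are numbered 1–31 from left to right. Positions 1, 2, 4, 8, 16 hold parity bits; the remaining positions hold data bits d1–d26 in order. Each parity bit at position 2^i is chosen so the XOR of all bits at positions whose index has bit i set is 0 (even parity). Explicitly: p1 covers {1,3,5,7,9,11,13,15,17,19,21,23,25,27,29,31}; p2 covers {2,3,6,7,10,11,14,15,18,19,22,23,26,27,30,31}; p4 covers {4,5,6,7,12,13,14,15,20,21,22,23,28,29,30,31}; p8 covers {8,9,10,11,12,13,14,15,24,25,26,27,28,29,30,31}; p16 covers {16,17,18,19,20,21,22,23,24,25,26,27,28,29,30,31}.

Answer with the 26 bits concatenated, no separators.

11111001110000001000110100

s1 (pos 1,3,5,7,9,11,13,15,17,19,21,23,25,27,29,31): 0⊕1⊕1⊕1⊕1⊕0⊕1⊕0⊕0⊕0⊕0⊕0⊕0⊕1⊕1⊕0 = 1
s2 (pos 2,3,6,7,10,11,14,15,18,19,22,23,26,27,30,31): 1⊕1⊕1⊕1⊕0⊕0⊕1⊕0⊕0⊕0⊕1⊕0⊕1⊕1⊕0⊕0 = 0
s4 (pos 4,5,6,7,12,13,14,15,20,21,22,23,28,29,30,31): 0⊕1⊕1⊕1⊕1⊕1⊕1⊕0⊕0⊕0⊕1⊕0⊕0⊕1⊕0⊕0 = 0
s8 (pos 8,9,10,11,12,13,14,15,24,25,26,27,28,29,30,31): 1⊕1⊕0⊕0⊕1⊕1⊕1⊕0⊕0⊕0⊕1⊕1⊕0⊕1⊕0⊕0 = 0
s16 (pos 16,17,18,19,20,21,22,23,24,25,26,27,28,29,30,31): 0⊕0⊕0⊕0⊕0⊕0⊕1⊕0⊕0⊕0⊕1⊕1⊕0⊕1⊕0⊕0 = 0
Syndrome s16…s1 = 00001 → error at position 1.
Flip position 1: 0110111110011100000001000110100 → 1110111110011100000001000110100
Read data bits from positions 3,5,6,7,9,10,11,12,13,14,15,17,18,19,20,21,22,23,24,25,26,27,28,29,30,31: 11111001110000001000110100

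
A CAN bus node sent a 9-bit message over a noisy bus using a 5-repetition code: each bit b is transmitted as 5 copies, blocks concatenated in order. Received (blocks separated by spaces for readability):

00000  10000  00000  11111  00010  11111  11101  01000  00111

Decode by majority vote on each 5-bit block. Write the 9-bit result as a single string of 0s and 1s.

Block 1 (00000): 0 ones → 0
Block 2 (10000): 1 one → 0
Block 3 (00000): 0 ones → 0
Block 4 (11111): 5 ones → 1
Block 5 (00010): 1 one → 0
Block 6 (11111): 5 ones → 1
Block 7 (11101): 4 ones → 1
Block 8 (01000): 1 one → 0
Block 9 (00111): 3 ones → 1

000101101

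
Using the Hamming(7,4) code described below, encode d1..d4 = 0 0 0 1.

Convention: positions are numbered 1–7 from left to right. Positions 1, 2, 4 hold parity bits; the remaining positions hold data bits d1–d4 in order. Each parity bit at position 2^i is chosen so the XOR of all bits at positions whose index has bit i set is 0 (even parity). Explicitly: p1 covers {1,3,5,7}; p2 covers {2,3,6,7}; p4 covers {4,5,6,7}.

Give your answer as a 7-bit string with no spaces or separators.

1101001

Place data at non-parity positions: p1 p2 0 p4 0 0 1
p1 (pos 1,3,5,7): XOR of data positions = 0⊕0⊕1 = 1
p2 (pos 2,3,6,7): XOR of data positions = 0⊕0⊕1 = 1
p4 (pos 4,5,6,7): XOR of data positions = 0⊕0⊕1 = 1
Codeword: 1101001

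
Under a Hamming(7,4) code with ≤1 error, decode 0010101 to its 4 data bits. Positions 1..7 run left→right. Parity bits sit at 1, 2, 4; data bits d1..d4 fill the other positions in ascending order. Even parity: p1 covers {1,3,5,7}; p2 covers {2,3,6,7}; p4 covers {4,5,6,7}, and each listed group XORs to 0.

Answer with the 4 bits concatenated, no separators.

1101

s1 (pos 1,3,5,7): 0⊕1⊕1⊕1 = 1
s2 (pos 2,3,6,7): 0⊕1⊕0⊕1 = 0
s4 (pos 4,5,6,7): 0⊕1⊕0⊕1 = 0
Syndrome s4…s1 = 001 → error at position 1.
Flip position 1: 0010101 → 1010101
Read data bits from positions 3,5,6,7: 1101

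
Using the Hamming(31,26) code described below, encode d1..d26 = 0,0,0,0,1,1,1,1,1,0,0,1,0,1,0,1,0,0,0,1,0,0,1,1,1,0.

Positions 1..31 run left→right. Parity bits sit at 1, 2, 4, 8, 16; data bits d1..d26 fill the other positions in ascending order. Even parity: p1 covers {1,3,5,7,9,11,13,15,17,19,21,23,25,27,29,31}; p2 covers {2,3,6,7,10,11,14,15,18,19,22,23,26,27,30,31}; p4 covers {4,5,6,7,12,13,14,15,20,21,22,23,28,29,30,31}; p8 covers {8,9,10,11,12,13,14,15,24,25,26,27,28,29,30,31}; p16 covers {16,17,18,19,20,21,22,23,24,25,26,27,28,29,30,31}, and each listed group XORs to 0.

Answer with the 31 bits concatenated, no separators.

Place data at non-parity positions: p1 p2 0 p4 0 0 0 p8 1 1 1 1 1 0 0 p16 1 0 1 0 1 0 0 0 1 0 0 1 1 1 0
p1 (pos 1,3,5,7,9,11,13,15,17,19,21,23,25,27,29,31): XOR of data positions = 0⊕0⊕0⊕1⊕1⊕1⊕0⊕1⊕1⊕1⊕0⊕1⊕0⊕1⊕0 = 0
p2 (pos 2,3,6,7,10,11,14,15,18,19,22,23,26,27,30,31): XOR of data positions = 0⊕0⊕0⊕1⊕1⊕0⊕0⊕0⊕1⊕0⊕0⊕0⊕0⊕1⊕0 = 0
p4 (pos 4,5,6,7,12,13,14,15,20,21,22,23,28,29,30,31): XOR of data positions = 0⊕0⊕0⊕1⊕1⊕0⊕0⊕0⊕1⊕0⊕0⊕1⊕1⊕1⊕0 = 0
p8 (pos 8,9,10,11,12,13,14,15,24,25,26,27,28,29,30,31): XOR of data positions = 1⊕1⊕1⊕1⊕1⊕0⊕0⊕0⊕1⊕0⊕0⊕1⊕1⊕1⊕0 = 1
p16 (pos 16,17,18,19,20,21,22,23,24,25,26,27,28,29,30,31): XOR of data positions = 1⊕0⊕1⊕0⊕1⊕0⊕0⊕0⊕1⊕0⊕0⊕1⊕1⊕1⊕0 = 1
Codeword: 0000000111111001101010001001110

0000000111111001101010001001110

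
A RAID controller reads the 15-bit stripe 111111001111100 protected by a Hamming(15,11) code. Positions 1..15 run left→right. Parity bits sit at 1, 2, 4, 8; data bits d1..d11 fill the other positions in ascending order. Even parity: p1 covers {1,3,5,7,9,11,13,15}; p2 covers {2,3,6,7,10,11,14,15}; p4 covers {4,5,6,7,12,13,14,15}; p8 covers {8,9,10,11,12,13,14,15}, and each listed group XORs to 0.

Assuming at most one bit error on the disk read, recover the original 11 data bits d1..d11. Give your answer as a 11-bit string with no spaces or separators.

s1 (pos 1,3,5,7,9,11,13,15): 1⊕1⊕1⊕0⊕1⊕1⊕1⊕0 = 0
s2 (pos 2,3,6,7,10,11,14,15): 1⊕1⊕1⊕0⊕1⊕1⊕0⊕0 = 1
s4 (pos 4,5,6,7,12,13,14,15): 1⊕1⊕1⊕0⊕1⊕1⊕0⊕0 = 1
s8 (pos 8,9,10,11,12,13,14,15): 0⊕1⊕1⊕1⊕1⊕1⊕0⊕0 = 1
Syndrome s8…s1 = 1110 → error at position 14.
Flip position 14: 111111001111100 → 111111001111110
Read data bits from positions 3,5,6,7,9,10,11,12,13,14,15: 11101111110

11101111110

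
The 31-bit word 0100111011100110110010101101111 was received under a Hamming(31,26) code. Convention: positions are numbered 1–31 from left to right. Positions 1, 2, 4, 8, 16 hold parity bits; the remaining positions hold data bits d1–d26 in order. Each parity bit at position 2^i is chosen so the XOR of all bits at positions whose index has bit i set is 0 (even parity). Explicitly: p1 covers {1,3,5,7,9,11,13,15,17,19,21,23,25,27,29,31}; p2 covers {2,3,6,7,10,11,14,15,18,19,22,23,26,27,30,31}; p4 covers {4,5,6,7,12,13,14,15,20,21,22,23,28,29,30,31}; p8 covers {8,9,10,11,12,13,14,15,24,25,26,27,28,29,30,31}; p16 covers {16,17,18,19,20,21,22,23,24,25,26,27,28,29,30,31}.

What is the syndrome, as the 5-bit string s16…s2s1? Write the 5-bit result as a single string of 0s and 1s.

s1 (pos 1,3,5,7,9,11,13,15,17,19,21,23,25,27,29,31): 0⊕0⊕1⊕1⊕1⊕1⊕0⊕1⊕1⊕0⊕1⊕1⊕1⊕0⊕1⊕1 = 1
s2 (pos 2,3,6,7,10,11,14,15,18,19,22,23,26,27,30,31): 1⊕0⊕1⊕1⊕1⊕1⊕1⊕1⊕1⊕0⊕0⊕1⊕1⊕0⊕1⊕1 = 0
s4 (pos 4,5,6,7,12,13,14,15,20,21,22,23,28,29,30,31): 0⊕1⊕1⊕1⊕0⊕0⊕1⊕1⊕0⊕1⊕0⊕1⊕1⊕1⊕1⊕1 = 1
s8 (pos 8,9,10,11,12,13,14,15,24,25,26,27,28,29,30,31): 0⊕1⊕1⊕1⊕0⊕0⊕1⊕1⊕0⊕1⊕1⊕0⊕1⊕1⊕1⊕1 = 1
s16 (pos 16,17,18,19,20,21,22,23,24,25,26,27,28,29,30,31): 0⊕1⊕1⊕0⊕0⊕1⊕0⊕1⊕0⊕1⊕1⊕0⊕1⊕1⊕1⊕1 = 0
Syndrome s16…s1 = 01101 → error at position 13.

01101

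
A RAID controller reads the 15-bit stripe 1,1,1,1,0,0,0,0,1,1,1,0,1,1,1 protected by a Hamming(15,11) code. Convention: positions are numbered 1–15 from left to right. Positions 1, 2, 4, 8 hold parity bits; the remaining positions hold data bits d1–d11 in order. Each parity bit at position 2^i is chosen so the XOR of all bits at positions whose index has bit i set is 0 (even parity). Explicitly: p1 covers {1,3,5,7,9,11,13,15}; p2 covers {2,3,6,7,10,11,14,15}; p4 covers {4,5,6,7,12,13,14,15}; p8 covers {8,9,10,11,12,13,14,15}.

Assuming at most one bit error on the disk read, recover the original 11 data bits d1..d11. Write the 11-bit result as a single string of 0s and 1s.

s1 (pos 1,3,5,7,9,11,13,15): 1⊕1⊕0⊕0⊕1⊕1⊕1⊕1 = 0
s2 (pos 2,3,6,7,10,11,14,15): 1⊕1⊕0⊕0⊕1⊕1⊕1⊕1 = 0
s4 (pos 4,5,6,7,12,13,14,15): 1⊕0⊕0⊕0⊕0⊕1⊕1⊕1 = 0
s8 (pos 8,9,10,11,12,13,14,15): 0⊕1⊕1⊕1⊕0⊕1⊕1⊕1 = 0
Syndrome s8…s1 = 0000 → no error.
Read data bits from positions 3,5,6,7,9,10,11,12,13,14,15: 10001110111

10001110111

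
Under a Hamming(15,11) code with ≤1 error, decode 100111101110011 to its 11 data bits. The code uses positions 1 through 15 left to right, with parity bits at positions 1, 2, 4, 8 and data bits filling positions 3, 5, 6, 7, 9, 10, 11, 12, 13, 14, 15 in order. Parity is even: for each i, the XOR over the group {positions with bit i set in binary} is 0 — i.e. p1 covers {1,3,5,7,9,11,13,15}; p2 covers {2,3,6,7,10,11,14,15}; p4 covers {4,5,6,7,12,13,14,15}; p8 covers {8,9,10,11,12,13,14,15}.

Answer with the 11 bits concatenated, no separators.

s1 (pos 1,3,5,7,9,11,13,15): 1⊕0⊕1⊕1⊕1⊕1⊕0⊕1 = 0
s2 (pos 2,3,6,7,10,11,14,15): 0⊕0⊕1⊕1⊕1⊕1⊕1⊕1 = 0
s4 (pos 4,5,6,7,12,13,14,15): 1⊕1⊕1⊕1⊕0⊕0⊕1⊕1 = 0
s8 (pos 8,9,10,11,12,13,14,15): 0⊕1⊕1⊕1⊕0⊕0⊕1⊕1 = 1
Syndrome s8…s1 = 1000 → error at position 8.
Flip position 8: 100111101110011 → 100111111110011
Read data bits from positions 3,5,6,7,9,10,11,12,13,14,15: 01111110011

01111110011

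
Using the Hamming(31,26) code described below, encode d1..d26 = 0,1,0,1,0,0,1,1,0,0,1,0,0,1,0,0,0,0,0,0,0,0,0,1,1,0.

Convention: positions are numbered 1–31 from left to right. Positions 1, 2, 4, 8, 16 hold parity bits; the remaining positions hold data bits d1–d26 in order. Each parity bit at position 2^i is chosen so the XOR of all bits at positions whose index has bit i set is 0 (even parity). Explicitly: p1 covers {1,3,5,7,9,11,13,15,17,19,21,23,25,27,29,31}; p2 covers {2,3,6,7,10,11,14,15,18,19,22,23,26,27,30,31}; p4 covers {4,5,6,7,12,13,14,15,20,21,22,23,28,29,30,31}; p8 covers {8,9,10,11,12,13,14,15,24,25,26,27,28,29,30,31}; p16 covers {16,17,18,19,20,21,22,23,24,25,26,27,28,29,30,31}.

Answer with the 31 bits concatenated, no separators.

0100101100110011001000000000110

Place data at non-parity positions: p1 p2 0 p4 1 0 1 p8 0 0 1 1 0 0 1 p16 0 0 1 0 0 0 0 0 0 0 0 0 1 1 0
p1 (pos 1,3,5,7,9,11,13,15,17,19,21,23,25,27,29,31): XOR of data positions = 0⊕1⊕1⊕0⊕1⊕0⊕1⊕0⊕1⊕0⊕0⊕0⊕0⊕1⊕0 = 0
p2 (pos 2,3,6,7,10,11,14,15,18,19,22,23,26,27,30,31): XOR of data positions = 0⊕0⊕1⊕0⊕1⊕0⊕1⊕0⊕1⊕0⊕0⊕0⊕0⊕1⊕0 = 1
p4 (pos 4,5,6,7,12,13,14,15,20,21,22,23,28,29,30,31): XOR of data positions = 1⊕0⊕1⊕1⊕0⊕0⊕1⊕0⊕0⊕0⊕0⊕0⊕1⊕1⊕0 = 0
p8 (pos 8,9,10,11,12,13,14,15,24,25,26,27,28,29,30,31): XOR of data positions = 0⊕0⊕1⊕1⊕0⊕0⊕1⊕0⊕0⊕0⊕0⊕0⊕1⊕1⊕0 = 1
p16 (pos 16,17,18,19,20,21,22,23,24,25,26,27,28,29,30,31): XOR of data positions = 0⊕0⊕1⊕0⊕0⊕0⊕0⊕0⊕0⊕0⊕0⊕0⊕1⊕1⊕0 = 1
Codeword: 0100101100110011001000000000110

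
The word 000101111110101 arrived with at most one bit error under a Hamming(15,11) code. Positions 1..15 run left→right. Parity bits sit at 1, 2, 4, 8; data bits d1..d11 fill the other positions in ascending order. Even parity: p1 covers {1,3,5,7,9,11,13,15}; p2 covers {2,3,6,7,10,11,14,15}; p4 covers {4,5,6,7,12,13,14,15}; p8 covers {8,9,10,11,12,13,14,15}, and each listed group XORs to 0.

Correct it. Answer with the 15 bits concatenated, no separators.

s1 (pos 1,3,5,7,9,11,13,15): 0⊕0⊕0⊕1⊕1⊕1⊕1⊕1 = 1
s2 (pos 2,3,6,7,10,11,14,15): 0⊕0⊕1⊕1⊕1⊕1⊕0⊕1 = 1
s4 (pos 4,5,6,7,12,13,14,15): 1⊕0⊕1⊕1⊕0⊕1⊕0⊕1 = 1
s8 (pos 8,9,10,11,12,13,14,15): 1⊕1⊕1⊕1⊕0⊕1⊕0⊕1 = 0
Syndrome s8…s1 = 0111 → error at position 7.
Flip position 7: 000101111110101 → 000101011110101

000101011110101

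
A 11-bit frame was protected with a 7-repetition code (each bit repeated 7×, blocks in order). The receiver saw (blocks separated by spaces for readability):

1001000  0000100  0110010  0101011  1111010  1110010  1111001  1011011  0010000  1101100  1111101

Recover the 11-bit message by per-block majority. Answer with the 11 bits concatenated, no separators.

Block 1 (1001000): 2 ones → 0
Block 2 (0000100): 1 one → 0
Block 3 (0110010): 3 ones → 0
Block 4 (0101011): 4 ones → 1
Block 5 (1111010): 5 ones → 1
Block 6 (1110010): 4 ones → 1
Block 7 (1111001): 5 ones → 1
Block 8 (1011011): 5 ones → 1
Block 9 (0010000): 1 one → 0
Block 10 (1101100): 4 ones → 1
Block 11 (1111101): 6 ones → 1

00011111011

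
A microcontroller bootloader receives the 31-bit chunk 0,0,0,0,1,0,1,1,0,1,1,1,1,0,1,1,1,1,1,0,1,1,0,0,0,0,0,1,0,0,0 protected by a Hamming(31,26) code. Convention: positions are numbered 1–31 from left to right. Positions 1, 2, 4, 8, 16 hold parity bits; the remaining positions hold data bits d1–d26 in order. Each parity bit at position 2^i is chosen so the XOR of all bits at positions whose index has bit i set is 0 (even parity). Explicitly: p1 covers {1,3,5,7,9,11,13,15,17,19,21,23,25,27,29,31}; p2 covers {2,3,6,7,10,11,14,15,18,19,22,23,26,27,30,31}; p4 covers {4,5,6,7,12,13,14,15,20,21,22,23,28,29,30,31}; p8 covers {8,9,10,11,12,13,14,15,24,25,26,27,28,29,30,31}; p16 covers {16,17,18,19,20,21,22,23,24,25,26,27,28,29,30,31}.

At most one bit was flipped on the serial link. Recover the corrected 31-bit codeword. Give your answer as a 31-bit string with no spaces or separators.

s1 (pos 1,3,5,7,9,11,13,15,17,19,21,23,25,27,29,31): 0⊕0⊕1⊕1⊕0⊕1⊕1⊕1⊕1⊕1⊕1⊕0⊕0⊕0⊕0⊕0 = 0
s2 (pos 2,3,6,7,10,11,14,15,18,19,22,23,26,27,30,31): 0⊕0⊕0⊕1⊕1⊕1⊕0⊕1⊕1⊕1⊕1⊕0⊕0⊕0⊕0⊕0 = 1
s4 (pos 4,5,6,7,12,13,14,15,20,21,22,23,28,29,30,31): 0⊕1⊕0⊕1⊕1⊕1⊕0⊕1⊕0⊕1⊕1⊕0⊕1⊕0⊕0⊕0 = 0
s8 (pos 8,9,10,11,12,13,14,15,24,25,26,27,28,29,30,31): 1⊕0⊕1⊕1⊕1⊕1⊕0⊕1⊕0⊕0⊕0⊕0⊕1⊕0⊕0⊕0 = 1
s16 (pos 16,17,18,19,20,21,22,23,24,25,26,27,28,29,30,31): 1⊕1⊕1⊕1⊕0⊕1⊕1⊕0⊕0⊕0⊕0⊕0⊕1⊕0⊕0⊕0 = 1
Syndrome s16…s1 = 11010 → error at position 26.
Flip position 26: 0000101101111011111011000001000 → 0000101101111011111011000101000

0000101101111011111011000101000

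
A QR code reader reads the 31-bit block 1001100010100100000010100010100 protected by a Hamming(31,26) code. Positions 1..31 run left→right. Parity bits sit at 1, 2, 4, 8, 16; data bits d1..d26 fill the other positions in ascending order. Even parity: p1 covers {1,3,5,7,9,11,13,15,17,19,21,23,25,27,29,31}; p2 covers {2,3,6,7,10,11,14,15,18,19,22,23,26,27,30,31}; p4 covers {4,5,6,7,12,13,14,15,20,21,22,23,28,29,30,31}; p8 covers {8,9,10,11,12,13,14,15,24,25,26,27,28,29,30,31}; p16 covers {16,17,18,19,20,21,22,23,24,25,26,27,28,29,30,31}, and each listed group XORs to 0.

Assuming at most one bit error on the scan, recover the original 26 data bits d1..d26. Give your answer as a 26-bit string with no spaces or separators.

s1 (pos 1,3,5,7,9,11,13,15,17,19,21,23,25,27,29,31): 1⊕0⊕1⊕0⊕1⊕1⊕0⊕0⊕0⊕0⊕1⊕1⊕0⊕1⊕1⊕0 = 0
s2 (pos 2,3,6,7,10,11,14,15,18,19,22,23,26,27,30,31): 0⊕0⊕0⊕0⊕0⊕1⊕1⊕0⊕0⊕0⊕0⊕1⊕0⊕1⊕0⊕0 = 0
s4 (pos 4,5,6,7,12,13,14,15,20,21,22,23,28,29,30,31): 1⊕1⊕0⊕0⊕0⊕0⊕1⊕0⊕0⊕1⊕0⊕1⊕0⊕1⊕0⊕0 = 0
s8 (pos 8,9,10,11,12,13,14,15,24,25,26,27,28,29,30,31): 0⊕1⊕0⊕1⊕0⊕0⊕1⊕0⊕0⊕0⊕0⊕1⊕0⊕1⊕0⊕0 = 1
s16 (pos 16,17,18,19,20,21,22,23,24,25,26,27,28,29,30,31): 0⊕0⊕0⊕0⊕0⊕1⊕0⊕1⊕0⊕0⊕0⊕1⊕0⊕1⊕0⊕0 = 0
Syndrome s16…s1 = 01000 → error at position 8.
Flip position 8: 1001100010100100000010100010100 → 1001100110100100000010100010100
Read data bits from positions 3,5,6,7,9,10,11,12,13,14,15,17,18,19,20,21,22,23,24,25,26,27,28,29,30,31: 01001010010000010100010100

01001010010000010100010100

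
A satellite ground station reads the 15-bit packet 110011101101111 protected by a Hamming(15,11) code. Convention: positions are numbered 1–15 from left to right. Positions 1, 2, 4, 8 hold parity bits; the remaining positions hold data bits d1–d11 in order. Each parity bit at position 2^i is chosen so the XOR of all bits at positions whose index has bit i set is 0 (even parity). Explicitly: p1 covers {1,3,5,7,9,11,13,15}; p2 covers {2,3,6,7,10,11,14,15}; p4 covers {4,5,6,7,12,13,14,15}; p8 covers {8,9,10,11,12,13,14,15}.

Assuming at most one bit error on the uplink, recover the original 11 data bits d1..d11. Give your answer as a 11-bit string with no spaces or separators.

01111101111

s1 (pos 1,3,5,7,9,11,13,15): 1⊕0⊕1⊕1⊕1⊕0⊕1⊕1 = 0
s2 (pos 2,3,6,7,10,11,14,15): 1⊕0⊕1⊕1⊕1⊕0⊕1⊕1 = 0
s4 (pos 4,5,6,7,12,13,14,15): 0⊕1⊕1⊕1⊕1⊕1⊕1⊕1 = 1
s8 (pos 8,9,10,11,12,13,14,15): 0⊕1⊕1⊕0⊕1⊕1⊕1⊕1 = 0
Syndrome s8…s1 = 0100 → error at position 4.
Flip position 4: 110011101101111 → 110111101101111
Read data bits from positions 3,5,6,7,9,10,11,12,13,14,15: 01111101111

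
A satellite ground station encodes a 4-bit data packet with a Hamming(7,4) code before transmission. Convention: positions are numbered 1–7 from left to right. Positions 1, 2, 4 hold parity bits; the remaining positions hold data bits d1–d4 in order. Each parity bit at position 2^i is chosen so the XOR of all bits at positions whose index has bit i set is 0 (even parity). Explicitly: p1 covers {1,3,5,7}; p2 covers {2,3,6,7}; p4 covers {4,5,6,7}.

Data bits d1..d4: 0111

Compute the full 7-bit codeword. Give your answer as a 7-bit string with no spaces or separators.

0001111

Place data at non-parity positions: p1 p2 0 p4 1 1 1
p1 (pos 1,3,5,7): XOR of data positions = 0⊕1⊕1 = 0
p2 (pos 2,3,6,7): XOR of data positions = 0⊕1⊕1 = 0
p4 (pos 4,5,6,7): XOR of data positions = 1⊕1⊕1 = 1
Codeword: 0001111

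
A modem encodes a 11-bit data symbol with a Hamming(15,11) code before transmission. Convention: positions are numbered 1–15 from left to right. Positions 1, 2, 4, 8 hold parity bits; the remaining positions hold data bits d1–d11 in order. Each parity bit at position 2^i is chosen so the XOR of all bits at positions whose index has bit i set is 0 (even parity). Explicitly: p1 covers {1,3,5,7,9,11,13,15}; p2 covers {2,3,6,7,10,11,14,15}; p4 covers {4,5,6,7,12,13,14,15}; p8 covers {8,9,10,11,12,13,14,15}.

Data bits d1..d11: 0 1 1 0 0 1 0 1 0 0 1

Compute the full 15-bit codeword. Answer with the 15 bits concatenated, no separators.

Place data at non-parity positions: p1 p2 0 p4 1 1 0 p8 0 1 0 1 0 0 1
p1 (pos 1,3,5,7,9,11,13,15): XOR of data positions = 0⊕1⊕0⊕0⊕0⊕0⊕1 = 0
p2 (pos 2,3,6,7,10,11,14,15): XOR of data positions = 0⊕1⊕0⊕1⊕0⊕0⊕1 = 1
p4 (pos 4,5,6,7,12,13,14,15): XOR of data positions = 1⊕1⊕0⊕1⊕0⊕0⊕1 = 0
p8 (pos 8,9,10,11,12,13,14,15): XOR of data positions = 0⊕1⊕0⊕1⊕0⊕0⊕1 = 1
Codeword: 010011010101001

010011010101001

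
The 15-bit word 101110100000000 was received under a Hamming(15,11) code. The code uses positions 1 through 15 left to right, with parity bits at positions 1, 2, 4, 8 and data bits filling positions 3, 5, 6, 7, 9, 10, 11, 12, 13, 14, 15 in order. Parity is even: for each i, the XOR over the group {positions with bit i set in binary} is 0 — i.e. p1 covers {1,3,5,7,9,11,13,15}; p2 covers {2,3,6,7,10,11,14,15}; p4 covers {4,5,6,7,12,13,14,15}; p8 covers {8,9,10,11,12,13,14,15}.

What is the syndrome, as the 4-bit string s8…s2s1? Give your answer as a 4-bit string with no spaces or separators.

s1 (pos 1,3,5,7,9,11,13,15): 1⊕1⊕1⊕1⊕0⊕0⊕0⊕0 = 0
s2 (pos 2,3,6,7,10,11,14,15): 0⊕1⊕0⊕1⊕0⊕0⊕0⊕0 = 0
s4 (pos 4,5,6,7,12,13,14,15): 1⊕1⊕0⊕1⊕0⊕0⊕0⊕0 = 1
s8 (pos 8,9,10,11,12,13,14,15): 0⊕0⊕0⊕0⊕0⊕0⊕0⊕0 = 0
Syndrome s8…s1 = 0100 → error at position 4.

0100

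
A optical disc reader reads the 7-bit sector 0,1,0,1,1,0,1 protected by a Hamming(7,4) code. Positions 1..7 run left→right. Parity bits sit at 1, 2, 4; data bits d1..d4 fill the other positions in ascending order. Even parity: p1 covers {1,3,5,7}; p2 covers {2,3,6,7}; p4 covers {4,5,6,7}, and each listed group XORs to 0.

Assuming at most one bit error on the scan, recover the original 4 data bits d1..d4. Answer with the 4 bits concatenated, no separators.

0101

s1 (pos 1,3,5,7): 0⊕0⊕1⊕1 = 0
s2 (pos 2,3,6,7): 1⊕0⊕0⊕1 = 0
s4 (pos 4,5,6,7): 1⊕1⊕0⊕1 = 1
Syndrome s4…s1 = 100 → error at position 4.
Flip position 4: 0101101 → 0100101
Read data bits from positions 3,5,6,7: 0101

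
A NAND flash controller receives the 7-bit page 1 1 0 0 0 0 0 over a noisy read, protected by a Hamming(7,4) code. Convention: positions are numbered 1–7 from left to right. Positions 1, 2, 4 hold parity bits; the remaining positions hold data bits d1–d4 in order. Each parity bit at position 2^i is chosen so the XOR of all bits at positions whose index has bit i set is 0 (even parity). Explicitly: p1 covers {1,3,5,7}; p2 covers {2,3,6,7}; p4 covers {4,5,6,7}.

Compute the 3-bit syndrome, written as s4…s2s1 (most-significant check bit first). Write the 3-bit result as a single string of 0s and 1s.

s1 (pos 1,3,5,7): 1⊕0⊕0⊕0 = 1
s2 (pos 2,3,6,7): 1⊕0⊕0⊕0 = 1
s4 (pos 4,5,6,7): 0⊕0⊕0⊕0 = 0
Syndrome s4…s1 = 011 → error at position 3.

011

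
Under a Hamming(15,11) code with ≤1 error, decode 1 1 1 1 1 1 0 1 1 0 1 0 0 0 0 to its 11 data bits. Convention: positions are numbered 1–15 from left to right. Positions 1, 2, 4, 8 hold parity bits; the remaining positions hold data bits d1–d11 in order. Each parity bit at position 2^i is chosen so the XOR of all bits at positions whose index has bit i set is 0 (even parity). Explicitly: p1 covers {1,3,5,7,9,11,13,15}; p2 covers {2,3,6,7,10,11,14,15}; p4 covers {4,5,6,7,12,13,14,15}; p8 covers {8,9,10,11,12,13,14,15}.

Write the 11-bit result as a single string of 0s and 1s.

s1 (pos 1,3,5,7,9,11,13,15): 1⊕1⊕1⊕0⊕1⊕1⊕0⊕0 = 1
s2 (pos 2,3,6,7,10,11,14,15): 1⊕1⊕1⊕0⊕0⊕1⊕0⊕0 = 0
s4 (pos 4,5,6,7,12,13,14,15): 1⊕1⊕1⊕0⊕0⊕0⊕0⊕0 = 1
s8 (pos 8,9,10,11,12,13,14,15): 1⊕1⊕0⊕1⊕0⊕0⊕0⊕0 = 1
Syndrome s8…s1 = 1101 → error at position 13.
Flip position 13: 111111011010000 → 111111011010100
Read data bits from positions 3,5,6,7,9,10,11,12,13,14,15: 11101010100

11101010100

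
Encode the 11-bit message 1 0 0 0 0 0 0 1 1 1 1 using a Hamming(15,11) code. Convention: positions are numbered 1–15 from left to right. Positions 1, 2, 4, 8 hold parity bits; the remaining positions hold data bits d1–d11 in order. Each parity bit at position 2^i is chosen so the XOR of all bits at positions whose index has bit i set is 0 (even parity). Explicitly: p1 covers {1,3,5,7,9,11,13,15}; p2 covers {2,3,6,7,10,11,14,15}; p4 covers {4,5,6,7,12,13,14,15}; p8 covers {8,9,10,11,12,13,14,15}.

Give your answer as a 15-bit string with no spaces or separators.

Place data at non-parity positions: p1 p2 1 p4 0 0 0 p8 0 0 0 1 1 1 1
p1 (pos 1,3,5,7,9,11,13,15): XOR of data positions = 1⊕0⊕0⊕0⊕0⊕1⊕1 = 1
p2 (pos 2,3,6,7,10,11,14,15): XOR of data positions = 1⊕0⊕0⊕0⊕0⊕1⊕1 = 1
p4 (pos 4,5,6,7,12,13,14,15): XOR of data positions = 0⊕0⊕0⊕1⊕1⊕1⊕1 = 0
p8 (pos 8,9,10,11,12,13,14,15): XOR of data positions = 0⊕0⊕0⊕1⊕1⊕1⊕1 = 0
Codeword: 111000000001111

111000000001111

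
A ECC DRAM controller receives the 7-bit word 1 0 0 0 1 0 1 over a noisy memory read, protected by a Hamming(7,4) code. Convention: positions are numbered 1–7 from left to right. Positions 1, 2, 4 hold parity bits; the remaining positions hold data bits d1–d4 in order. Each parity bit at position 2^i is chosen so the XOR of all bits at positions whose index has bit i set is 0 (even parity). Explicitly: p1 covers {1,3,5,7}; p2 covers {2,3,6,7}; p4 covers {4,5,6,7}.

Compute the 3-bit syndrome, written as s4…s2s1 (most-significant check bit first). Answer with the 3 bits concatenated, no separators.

s1 (pos 1,3,5,7): 1⊕0⊕1⊕1 = 1
s2 (pos 2,3,6,7): 0⊕0⊕0⊕1 = 1
s4 (pos 4,5,6,7): 0⊕1⊕0⊕1 = 0
Syndrome s4…s1 = 011 → error at position 3.

011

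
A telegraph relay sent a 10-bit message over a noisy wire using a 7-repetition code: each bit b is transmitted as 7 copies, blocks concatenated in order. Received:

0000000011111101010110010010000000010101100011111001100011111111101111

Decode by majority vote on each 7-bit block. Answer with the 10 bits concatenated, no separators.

0110011011

Block 1 (0000000): 0 ones → 0
Block 2 (0111111): 6 ones → 1
Block 3 (0101011): 4 ones → 1
Block 4 (0010010): 2 ones → 0
Block 5 (0000000): 0 ones → 0
Block 6 (1010110): 4 ones → 1
Block 7 (0011111): 5 ones → 1
Block 8 (0011000): 2 ones → 0
Block 9 (1111111): 7 ones → 1
Block 10 (1101111): 6 ones → 1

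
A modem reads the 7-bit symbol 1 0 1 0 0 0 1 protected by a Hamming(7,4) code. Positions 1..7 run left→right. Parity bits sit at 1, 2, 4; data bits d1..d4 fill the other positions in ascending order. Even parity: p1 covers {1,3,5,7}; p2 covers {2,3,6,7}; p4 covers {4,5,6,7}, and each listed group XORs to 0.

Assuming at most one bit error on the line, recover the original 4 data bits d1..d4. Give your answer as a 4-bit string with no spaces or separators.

1101

s1 (pos 1,3,5,7): 1⊕1⊕0⊕1 = 1
s2 (pos 2,3,6,7): 0⊕1⊕0⊕1 = 0
s4 (pos 4,5,6,7): 0⊕0⊕0⊕1 = 1
Syndrome s4…s1 = 101 → error at position 5.
Flip position 5: 1010001 → 1010101
Read data bits from positions 3,5,6,7: 1101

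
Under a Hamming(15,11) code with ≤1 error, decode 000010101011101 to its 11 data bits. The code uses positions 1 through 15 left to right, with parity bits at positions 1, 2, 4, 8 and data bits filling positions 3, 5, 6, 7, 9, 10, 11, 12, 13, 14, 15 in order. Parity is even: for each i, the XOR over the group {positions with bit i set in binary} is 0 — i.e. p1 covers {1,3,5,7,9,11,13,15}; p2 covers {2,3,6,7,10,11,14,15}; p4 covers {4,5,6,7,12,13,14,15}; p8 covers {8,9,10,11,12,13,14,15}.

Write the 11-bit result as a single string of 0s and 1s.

s1 (pos 1,3,5,7,9,11,13,15): 0⊕0⊕1⊕1⊕1⊕1⊕1⊕1 = 0
s2 (pos 2,3,6,7,10,11,14,15): 0⊕0⊕0⊕1⊕0⊕1⊕0⊕1 = 1
s4 (pos 4,5,6,7,12,13,14,15): 0⊕1⊕0⊕1⊕1⊕1⊕0⊕1 = 1
s8 (pos 8,9,10,11,12,13,14,15): 0⊕1⊕0⊕1⊕1⊕1⊕0⊕1 = 1
Syndrome s8…s1 = 1110 → error at position 14.
Flip position 14: 000010101011101 → 000010101011111
Read data bits from positions 3,5,6,7,9,10,11,12,13,14,15: 01011011111

01011011111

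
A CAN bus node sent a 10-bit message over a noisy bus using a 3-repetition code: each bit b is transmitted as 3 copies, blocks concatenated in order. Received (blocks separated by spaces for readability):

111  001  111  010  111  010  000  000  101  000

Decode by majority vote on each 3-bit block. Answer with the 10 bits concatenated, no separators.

1010100010

Block 1 (111): 3 ones → 1
Block 2 (001): 1 one → 0
Block 3 (111): 3 ones → 1
Block 4 (010): 1 one → 0
Block 5 (111): 3 ones → 1
Block 6 (010): 1 one → 0
Block 7 (000): 0 ones → 0
Block 8 (000): 0 ones → 0
Block 9 (101): 2 ones → 1
Block 10 (000): 0 ones → 0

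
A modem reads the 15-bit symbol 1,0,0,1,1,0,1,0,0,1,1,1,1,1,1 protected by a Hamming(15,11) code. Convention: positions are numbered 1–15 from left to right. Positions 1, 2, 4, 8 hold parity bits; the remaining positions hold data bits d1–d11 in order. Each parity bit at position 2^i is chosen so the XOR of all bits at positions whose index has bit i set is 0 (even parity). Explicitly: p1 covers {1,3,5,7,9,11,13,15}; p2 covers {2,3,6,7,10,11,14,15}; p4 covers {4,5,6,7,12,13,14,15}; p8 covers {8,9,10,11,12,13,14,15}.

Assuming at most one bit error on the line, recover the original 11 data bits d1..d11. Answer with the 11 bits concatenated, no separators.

s1 (pos 1,3,5,7,9,11,13,15): 1⊕0⊕1⊕1⊕0⊕1⊕1⊕1 = 0
s2 (pos 2,3,6,7,10,11,14,15): 0⊕0⊕0⊕1⊕1⊕1⊕1⊕1 = 1
s4 (pos 4,5,6,7,12,13,14,15): 1⊕1⊕0⊕1⊕1⊕1⊕1⊕1 = 1
s8 (pos 8,9,10,11,12,13,14,15): 0⊕0⊕1⊕1⊕1⊕1⊕1⊕1 = 0
Syndrome s8…s1 = 0110 → error at position 6.
Flip position 6: 100110100111111 → 100111100111111
Read data bits from positions 3,5,6,7,9,10,11,12,13,14,15: 01110111111

01110111111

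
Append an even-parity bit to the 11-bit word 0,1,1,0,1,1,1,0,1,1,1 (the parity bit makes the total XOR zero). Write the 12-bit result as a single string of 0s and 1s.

XOR of the 11 data bits: 0⊕1⊕1⊕0⊕1⊕1⊕1⊕0⊕1⊕1⊕1 = 0
Parity bit = 0 (so all 12 bits XOR to 0).

011011101110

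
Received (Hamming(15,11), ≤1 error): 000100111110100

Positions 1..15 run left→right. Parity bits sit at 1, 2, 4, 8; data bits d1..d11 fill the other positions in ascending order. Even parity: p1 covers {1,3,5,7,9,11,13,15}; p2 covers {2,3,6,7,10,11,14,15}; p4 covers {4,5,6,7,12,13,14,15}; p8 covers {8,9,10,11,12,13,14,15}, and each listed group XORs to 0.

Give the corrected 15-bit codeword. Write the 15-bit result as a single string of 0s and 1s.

000100111110110

s1 (pos 1,3,5,7,9,11,13,15): 0⊕0⊕0⊕1⊕1⊕1⊕1⊕0 = 0
s2 (pos 2,3,6,7,10,11,14,15): 0⊕0⊕0⊕1⊕1⊕1⊕0⊕0 = 1
s4 (pos 4,5,6,7,12,13,14,15): 1⊕0⊕0⊕1⊕0⊕1⊕0⊕0 = 1
s8 (pos 8,9,10,11,12,13,14,15): 1⊕1⊕1⊕1⊕0⊕1⊕0⊕0 = 1
Syndrome s8…s1 = 1110 → error at position 14.
Flip position 14: 000100111110100 → 000100111110110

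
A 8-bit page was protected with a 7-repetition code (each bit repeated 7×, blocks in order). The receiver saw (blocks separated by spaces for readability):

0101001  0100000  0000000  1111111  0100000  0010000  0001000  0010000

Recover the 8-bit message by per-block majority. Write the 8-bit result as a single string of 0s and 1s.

00010000

Block 1 (0101001): 3 ones → 0
Block 2 (0100000): 1 one → 0
Block 3 (0000000): 0 ones → 0
Block 4 (1111111): 7 ones → 1
Block 5 (0100000): 1 one → 0
Block 6 (0010000): 1 one → 0
Block 7 (0001000): 1 one → 0
Block 8 (0010000): 1 one → 0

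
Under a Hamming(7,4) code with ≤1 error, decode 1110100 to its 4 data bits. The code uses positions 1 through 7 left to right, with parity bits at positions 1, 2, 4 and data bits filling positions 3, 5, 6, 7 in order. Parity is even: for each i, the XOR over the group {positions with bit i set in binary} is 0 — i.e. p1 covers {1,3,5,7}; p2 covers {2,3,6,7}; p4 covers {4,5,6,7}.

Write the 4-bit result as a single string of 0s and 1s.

s1 (pos 1,3,5,7): 1⊕1⊕1⊕0 = 1
s2 (pos 2,3,6,7): 1⊕1⊕0⊕0 = 0
s4 (pos 4,5,6,7): 0⊕1⊕0⊕0 = 1
Syndrome s4…s1 = 101 → error at position 5.
Flip position 5: 1110100 → 1110000
Read data bits from positions 3,5,6,7: 1000

1000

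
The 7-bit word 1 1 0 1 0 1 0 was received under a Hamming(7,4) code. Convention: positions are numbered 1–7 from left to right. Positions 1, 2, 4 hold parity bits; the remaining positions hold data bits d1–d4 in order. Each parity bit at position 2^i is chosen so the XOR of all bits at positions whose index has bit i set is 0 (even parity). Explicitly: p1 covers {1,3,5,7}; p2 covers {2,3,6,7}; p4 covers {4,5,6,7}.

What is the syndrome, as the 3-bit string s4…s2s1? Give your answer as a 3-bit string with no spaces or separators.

s1 (pos 1,3,5,7): 1⊕0⊕0⊕0 = 1
s2 (pos 2,3,6,7): 1⊕0⊕1⊕0 = 0
s4 (pos 4,5,6,7): 1⊕0⊕1⊕0 = 0
Syndrome s4…s1 = 001 → error at position 1.

001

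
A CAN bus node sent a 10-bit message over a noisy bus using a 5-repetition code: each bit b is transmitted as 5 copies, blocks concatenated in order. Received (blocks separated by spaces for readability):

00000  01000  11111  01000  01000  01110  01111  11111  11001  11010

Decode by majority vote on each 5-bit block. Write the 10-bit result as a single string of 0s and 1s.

0010011111

Block 1 (00000): 0 ones → 0
Block 2 (01000): 1 one → 0
Block 3 (11111): 5 ones → 1
Block 4 (01000): 1 one → 0
Block 5 (01000): 1 one → 0
Block 6 (01110): 3 ones → 1
Block 7 (01111): 4 ones → 1
Block 8 (11111): 5 ones → 1
Block 9 (11001): 3 ones → 1
Block 10 (11010): 3 ones → 1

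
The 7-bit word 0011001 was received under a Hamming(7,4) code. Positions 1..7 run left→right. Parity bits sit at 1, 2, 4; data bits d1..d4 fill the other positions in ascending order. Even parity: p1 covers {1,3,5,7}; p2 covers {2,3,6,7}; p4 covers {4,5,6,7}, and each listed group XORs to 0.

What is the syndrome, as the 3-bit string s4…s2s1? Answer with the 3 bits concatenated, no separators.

s1 (pos 1,3,5,7): 0⊕1⊕0⊕1 = 0
s2 (pos 2,3,6,7): 0⊕1⊕0⊕1 = 0
s4 (pos 4,5,6,7): 1⊕0⊕0⊕1 = 0
Syndrome s4…s1 = 000 → no error.

000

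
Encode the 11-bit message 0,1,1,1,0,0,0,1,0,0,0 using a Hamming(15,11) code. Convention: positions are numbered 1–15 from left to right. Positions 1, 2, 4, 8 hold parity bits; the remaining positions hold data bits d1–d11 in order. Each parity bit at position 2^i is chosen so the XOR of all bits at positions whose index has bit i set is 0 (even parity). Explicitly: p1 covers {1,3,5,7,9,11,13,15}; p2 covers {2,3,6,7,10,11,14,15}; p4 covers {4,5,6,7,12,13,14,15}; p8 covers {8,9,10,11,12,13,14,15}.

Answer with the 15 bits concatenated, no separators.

000011110001000

Place data at non-parity positions: p1 p2 0 p4 1 1 1 p8 0 0 0 1 0 0 0
p1 (pos 1,3,5,7,9,11,13,15): XOR of data positions = 0⊕1⊕1⊕0⊕0⊕0⊕0 = 0
p2 (pos 2,3,6,7,10,11,14,15): XOR of data positions = 0⊕1⊕1⊕0⊕0⊕0⊕0 = 0
p4 (pos 4,5,6,7,12,13,14,15): XOR of data positions = 1⊕1⊕1⊕1⊕0⊕0⊕0 = 0
p8 (pos 8,9,10,11,12,13,14,15): XOR of data positions = 0⊕0⊕0⊕1⊕0⊕0⊕0 = 1
Codeword: 000011110001000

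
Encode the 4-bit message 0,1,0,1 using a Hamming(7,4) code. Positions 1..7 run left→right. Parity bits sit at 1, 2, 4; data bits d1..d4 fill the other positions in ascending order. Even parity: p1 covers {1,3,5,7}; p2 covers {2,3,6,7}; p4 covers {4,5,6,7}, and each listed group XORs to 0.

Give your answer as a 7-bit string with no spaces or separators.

0100101

Place data at non-parity positions: p1 p2 0 p4 1 0 1
p1 (pos 1,3,5,7): XOR of data positions = 0⊕1⊕1 = 0
p2 (pos 2,3,6,7): XOR of data positions = 0⊕0⊕1 = 1
p4 (pos 4,5,6,7): XOR of data positions = 1⊕0⊕1 = 0
Codeword: 0100101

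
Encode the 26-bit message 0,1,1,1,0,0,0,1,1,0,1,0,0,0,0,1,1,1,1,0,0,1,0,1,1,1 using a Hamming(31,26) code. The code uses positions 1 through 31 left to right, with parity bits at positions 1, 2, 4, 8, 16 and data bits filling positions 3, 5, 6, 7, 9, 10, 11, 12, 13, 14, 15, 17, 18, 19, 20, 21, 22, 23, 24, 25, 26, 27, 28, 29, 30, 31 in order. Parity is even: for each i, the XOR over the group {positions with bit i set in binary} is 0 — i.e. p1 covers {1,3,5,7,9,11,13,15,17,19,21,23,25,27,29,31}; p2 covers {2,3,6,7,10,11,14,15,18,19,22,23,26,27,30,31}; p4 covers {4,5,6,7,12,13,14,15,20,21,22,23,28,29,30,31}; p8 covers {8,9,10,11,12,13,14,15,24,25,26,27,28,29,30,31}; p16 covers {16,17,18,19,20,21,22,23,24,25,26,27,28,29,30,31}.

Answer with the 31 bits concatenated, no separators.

1000111000011010000011110010111

Place data at non-parity positions: p1 p2 0 p4 1 1 1 p8 0 0 0 1 1 0 1 p16 0 0 0 0 1 1 1 1 0 0 1 0 1 1 1
p1 (pos 1,3,5,7,9,11,13,15,17,19,21,23,25,27,29,31): XOR of data positions = 0⊕1⊕1⊕0⊕0⊕1⊕1⊕0⊕0⊕1⊕1⊕0⊕1⊕1⊕1 = 1
p2 (pos 2,3,6,7,10,11,14,15,18,19,22,23,26,27,30,31): XOR of data positions = 0⊕1⊕1⊕0⊕0⊕0⊕1⊕0⊕0⊕1⊕1⊕0⊕1⊕1⊕1 = 0
p4 (pos 4,5,6,7,12,13,14,15,20,21,22,23,28,29,30,31): XOR of data positions = 1⊕1⊕1⊕1⊕1⊕0⊕1⊕0⊕1⊕1⊕1⊕0⊕1⊕1⊕1 = 0
p8 (pos 8,9,10,11,12,13,14,15,24,25,26,27,28,29,30,31): XOR of data positions = 0⊕0⊕0⊕1⊕1⊕0⊕1⊕1⊕0⊕0⊕1⊕0⊕1⊕1⊕1 = 0
p16 (pos 16,17,18,19,20,21,22,23,24,25,26,27,28,29,30,31): XOR of data positions = 0⊕0⊕0⊕0⊕1⊕1⊕1⊕1⊕0⊕0⊕1⊕0⊕1⊕1⊕1 = 0
Codeword: 1000111000011010000011110010111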